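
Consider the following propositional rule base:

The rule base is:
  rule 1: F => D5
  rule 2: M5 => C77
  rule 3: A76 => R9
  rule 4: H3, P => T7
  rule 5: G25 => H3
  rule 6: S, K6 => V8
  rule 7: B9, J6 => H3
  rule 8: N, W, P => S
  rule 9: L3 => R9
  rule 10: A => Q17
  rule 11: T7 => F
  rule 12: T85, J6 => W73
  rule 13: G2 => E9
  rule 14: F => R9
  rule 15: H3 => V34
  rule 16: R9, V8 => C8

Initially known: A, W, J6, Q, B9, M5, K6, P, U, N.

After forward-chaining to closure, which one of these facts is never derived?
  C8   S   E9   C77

Round 1 — rule 2, rule 7, rule 8, rule 10, derive C77, H3, S, Q17.
Round 2 — rule 4, rule 6, rule 15, derive T7, V8, V34.
Round 3 — rule 11, derive F.
Round 4 — rule 1, rule 14, derive D5, R9.
Round 5 — rule 16, derive C8.
Derived: C8 (round 5), C77 (round 1), S (round 1). E9 never appears in any round.

E9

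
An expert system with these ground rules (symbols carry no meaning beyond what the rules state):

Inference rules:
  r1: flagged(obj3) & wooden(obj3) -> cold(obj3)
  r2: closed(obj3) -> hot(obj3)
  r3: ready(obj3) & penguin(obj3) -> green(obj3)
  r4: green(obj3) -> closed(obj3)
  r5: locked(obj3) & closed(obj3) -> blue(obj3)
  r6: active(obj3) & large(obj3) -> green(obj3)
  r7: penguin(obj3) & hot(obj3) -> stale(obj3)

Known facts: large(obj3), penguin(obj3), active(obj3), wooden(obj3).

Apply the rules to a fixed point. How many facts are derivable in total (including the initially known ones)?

8

Round 1 — r6, derive green(obj3).
Round 2 — r4, derive closed(obj3).
Round 3 — r2, derive hot(obj3).
Round 4 — r7, derive stale(obj3).
Closure: {active(obj3), closed(obj3), green(obj3), hot(obj3), large(obj3), penguin(obj3), stale(obj3), wooden(obj3)} — 8 facts.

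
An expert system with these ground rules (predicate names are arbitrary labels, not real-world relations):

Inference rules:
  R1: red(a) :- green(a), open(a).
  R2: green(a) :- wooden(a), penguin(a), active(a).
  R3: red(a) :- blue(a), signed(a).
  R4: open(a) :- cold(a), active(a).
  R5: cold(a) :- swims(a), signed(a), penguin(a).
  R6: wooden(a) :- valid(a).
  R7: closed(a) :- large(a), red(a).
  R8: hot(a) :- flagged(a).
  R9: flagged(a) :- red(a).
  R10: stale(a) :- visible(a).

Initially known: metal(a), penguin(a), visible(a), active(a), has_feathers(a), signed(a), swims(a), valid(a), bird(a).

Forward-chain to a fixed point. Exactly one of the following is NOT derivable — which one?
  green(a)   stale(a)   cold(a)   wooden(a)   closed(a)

Round 1: R5 [cold(a) :- swims(a), signed(a), penguin(a).]; R6 [wooden(a) :- valid(a).]; R10 [stale(a) :- visible(a).]. New: cold(a), wooden(a), stale(a).
Round 2: R2 [green(a) :- wooden(a), penguin(a), active(a).]; R4 [open(a) :- cold(a), active(a).]. New: green(a), open(a).
Round 3: R1 [red(a) :- green(a), open(a).]. New: red(a).
Round 4: R9 [flagged(a) :- red(a).]. New: flagged(a).
Round 5: R8 [hot(a) :- flagged(a).]. New: hot(a).
Derived: wooden(a) (round 1), cold(a) (round 1), stale(a) (round 1), green(a) (round 2). closed(a) never appears in any round.

closed(a)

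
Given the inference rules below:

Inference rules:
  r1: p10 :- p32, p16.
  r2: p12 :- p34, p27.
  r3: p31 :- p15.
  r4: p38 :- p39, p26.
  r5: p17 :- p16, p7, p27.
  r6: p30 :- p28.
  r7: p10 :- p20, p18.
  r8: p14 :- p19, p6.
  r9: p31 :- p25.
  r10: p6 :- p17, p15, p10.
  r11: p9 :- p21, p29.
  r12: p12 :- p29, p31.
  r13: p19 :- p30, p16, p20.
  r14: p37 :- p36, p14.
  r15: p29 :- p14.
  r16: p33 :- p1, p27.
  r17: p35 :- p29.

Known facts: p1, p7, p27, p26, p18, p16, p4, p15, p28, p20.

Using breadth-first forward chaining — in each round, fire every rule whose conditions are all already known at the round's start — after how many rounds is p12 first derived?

5

Round 1: r3 [p31 :- p15.]; r5 [p17 :- p16, p7, p27.]; r6 [p30 :- p28.]; r7 [p10 :- p20, p18.]; r16 [p33 :- p1, p27.]. Adds p31, p17, p30, p10, p33.
Round 2: r10 [p6 :- p17, p15, p10.]; r13 [p19 :- p30, p16, p20.]. Adds p6, p19.
Round 3: r8 [p14 :- p19, p6.]. Adds p14.
Round 4: r15 [p29 :- p14.]. Adds p29.
Round 5: r12 [p12 :- p29, p31.]; r17 [p35 :- p29.]. Adds p12, p35.
p12 first appears in round 5.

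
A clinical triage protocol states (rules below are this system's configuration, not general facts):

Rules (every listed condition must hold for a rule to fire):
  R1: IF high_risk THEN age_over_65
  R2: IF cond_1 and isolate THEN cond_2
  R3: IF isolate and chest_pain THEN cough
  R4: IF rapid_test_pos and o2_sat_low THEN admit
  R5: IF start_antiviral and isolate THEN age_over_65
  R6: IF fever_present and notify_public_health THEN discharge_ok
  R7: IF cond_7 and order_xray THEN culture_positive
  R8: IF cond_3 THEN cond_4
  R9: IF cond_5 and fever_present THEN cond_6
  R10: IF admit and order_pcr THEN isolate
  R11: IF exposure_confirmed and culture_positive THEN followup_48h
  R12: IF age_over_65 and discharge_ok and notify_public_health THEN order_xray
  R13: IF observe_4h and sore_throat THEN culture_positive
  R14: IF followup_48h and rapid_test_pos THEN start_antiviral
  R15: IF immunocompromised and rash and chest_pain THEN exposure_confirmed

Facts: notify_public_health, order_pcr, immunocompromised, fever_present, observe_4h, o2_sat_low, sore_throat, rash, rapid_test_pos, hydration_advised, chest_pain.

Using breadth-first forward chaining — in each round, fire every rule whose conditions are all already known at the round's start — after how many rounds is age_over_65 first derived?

Round 1: R4 [IF rapid_test_pos and o2_sat_low THEN admit]; R6 [IF fever_present and notify_public_health THEN discharge_ok]; R13 [IF observe_4h and sore_throat THEN culture_positive]; R15 [IF immunocompromised and rash and chest_pain THEN exposure_confirmed]. New: admit, discharge_ok, culture_positive, exposure_confirmed.
Round 2: R10 [IF admit and order_pcr THEN isolate]; R11 [IF exposure_confirmed and culture_positive THEN followup_48h]. New: isolate, followup_48h.
Round 3: R3 [IF isolate and chest_pain THEN cough]; R14 [IF followup_48h and rapid_test_pos THEN start_antiviral]. New: cough, start_antiviral.
Round 4: R5 [IF start_antiviral and isolate THEN age_over_65]. New: age_over_65.
age_over_65 first appears in round 4.

4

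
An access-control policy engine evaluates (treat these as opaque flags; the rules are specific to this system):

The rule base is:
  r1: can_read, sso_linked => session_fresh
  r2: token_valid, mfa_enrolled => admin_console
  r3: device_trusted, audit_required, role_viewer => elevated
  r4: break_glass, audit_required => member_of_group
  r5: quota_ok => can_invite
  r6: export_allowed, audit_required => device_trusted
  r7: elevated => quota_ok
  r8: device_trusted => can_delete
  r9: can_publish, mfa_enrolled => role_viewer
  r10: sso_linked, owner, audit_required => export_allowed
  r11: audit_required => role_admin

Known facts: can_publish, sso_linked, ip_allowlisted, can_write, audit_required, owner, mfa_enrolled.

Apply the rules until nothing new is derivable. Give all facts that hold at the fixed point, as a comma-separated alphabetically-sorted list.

audit_required, can_delete, can_invite, can_publish, can_write, device_trusted, elevated, export_allowed, ip_allowlisted, mfa_enrolled, owner, quota_ok, role_admin, role_viewer, sso_linked

Round 1: r9 [can_publish, mfa_enrolled => role_viewer]; r10 [sso_linked, owner, audit_required => export_allowed]; r11 [audit_required => role_admin]. New: role_viewer, export_allowed, role_admin.
Round 2: r6 [export_allowed, audit_required => device_trusted]. New: device_trusted.
Round 3: r3 [device_trusted, audit_required, role_viewer => elevated]; r8 [device_trusted => can_delete]. New: elevated, can_delete.
Round 4: r7 [elevated => quota_ok]. New: quota_ok.
Round 5: r5 [quota_ok => can_invite]. New: can_invite.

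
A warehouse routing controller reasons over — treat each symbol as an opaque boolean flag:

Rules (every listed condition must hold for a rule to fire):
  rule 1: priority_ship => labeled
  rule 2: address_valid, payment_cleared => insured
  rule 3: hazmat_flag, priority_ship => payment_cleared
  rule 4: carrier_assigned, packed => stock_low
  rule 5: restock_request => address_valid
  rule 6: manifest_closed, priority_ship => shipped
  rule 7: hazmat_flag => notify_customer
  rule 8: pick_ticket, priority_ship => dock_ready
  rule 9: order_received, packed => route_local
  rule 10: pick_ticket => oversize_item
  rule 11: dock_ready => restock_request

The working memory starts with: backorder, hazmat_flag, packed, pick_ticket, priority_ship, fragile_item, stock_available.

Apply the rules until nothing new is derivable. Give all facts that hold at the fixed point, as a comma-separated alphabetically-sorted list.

address_valid, backorder, dock_ready, fragile_item, hazmat_flag, insured, labeled, notify_customer, oversize_item, packed, payment_cleared, pick_ticket, priority_ship, restock_request, stock_available

Round 1 — rule 1, rule 3, rule 7, rule 8, rule 10, derive labeled, payment_cleared, notify_customer, dock_ready, oversize_item.
Round 2 — rule 11, derive restock_request.
Round 3 — rule 5, derive address_valid.
Round 4 — rule 2, derive insured.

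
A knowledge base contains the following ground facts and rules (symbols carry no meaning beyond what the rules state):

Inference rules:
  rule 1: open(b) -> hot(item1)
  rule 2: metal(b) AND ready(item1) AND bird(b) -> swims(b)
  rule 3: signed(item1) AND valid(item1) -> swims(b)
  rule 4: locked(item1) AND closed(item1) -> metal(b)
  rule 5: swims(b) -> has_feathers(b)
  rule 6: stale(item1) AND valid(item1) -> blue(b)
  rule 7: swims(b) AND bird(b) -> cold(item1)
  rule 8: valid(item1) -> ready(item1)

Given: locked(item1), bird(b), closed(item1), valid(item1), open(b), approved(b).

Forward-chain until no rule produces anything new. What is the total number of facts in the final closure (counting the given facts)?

Round 1: rule 1 [open(b) -> hot(item1)]; rule 4 [locked(item1) AND closed(item1) -> metal(b)]; rule 8 [valid(item1) -> ready(item1)]. Adds hot(item1), metal(b), ready(item1).
Round 2: rule 2 [metal(b) AND ready(item1) AND bird(b) -> swims(b)]. Adds swims(b).
Round 3: rule 5 [swims(b) -> has_feathers(b)]; rule 7 [swims(b) AND bird(b) -> cold(item1)]. Adds has_feathers(b), cold(item1).
Closure: {approved(b), bird(b), closed(item1), cold(item1), has_feathers(b), hot(item1), locked(item1), metal(b), open(b), ready(item1), swims(b), valid(item1)} — 12 facts.

12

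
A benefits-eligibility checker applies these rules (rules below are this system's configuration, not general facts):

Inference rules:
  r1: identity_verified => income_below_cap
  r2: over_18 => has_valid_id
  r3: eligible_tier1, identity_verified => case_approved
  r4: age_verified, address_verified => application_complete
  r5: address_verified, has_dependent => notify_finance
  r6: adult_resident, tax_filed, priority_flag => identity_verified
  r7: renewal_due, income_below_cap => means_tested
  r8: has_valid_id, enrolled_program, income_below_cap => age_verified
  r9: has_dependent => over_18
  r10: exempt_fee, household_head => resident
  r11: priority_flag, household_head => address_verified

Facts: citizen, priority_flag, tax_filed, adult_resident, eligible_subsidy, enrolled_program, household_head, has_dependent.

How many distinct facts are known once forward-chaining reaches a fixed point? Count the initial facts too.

16

Round 1: r6 [adult_resident, tax_filed, priority_flag => identity_verified]; r9 [has_dependent => over_18]; r11 [priority_flag, household_head => address_verified]. Adds identity_verified, over_18, address_verified.
Round 2: r1 [identity_verified => income_below_cap]; r2 [over_18 => has_valid_id]; r5 [address_verified, has_dependent => notify_finance]. Adds income_below_cap, has_valid_id, notify_finance.
Round 3: r8 [has_valid_id, enrolled_program, income_below_cap => age_verified]. Adds age_verified.
Round 4: r4 [age_verified, address_verified => application_complete]. Adds application_complete.
Closure: {address_verified, adult_resident, age_verified, application_complete, citizen, eligible_subsidy, enrolled_program, has_dependent, has_valid_id, household_head, identity_verified, income_below_cap, notify_finance, over_18, priority_flag, tax_filed} — 16 facts.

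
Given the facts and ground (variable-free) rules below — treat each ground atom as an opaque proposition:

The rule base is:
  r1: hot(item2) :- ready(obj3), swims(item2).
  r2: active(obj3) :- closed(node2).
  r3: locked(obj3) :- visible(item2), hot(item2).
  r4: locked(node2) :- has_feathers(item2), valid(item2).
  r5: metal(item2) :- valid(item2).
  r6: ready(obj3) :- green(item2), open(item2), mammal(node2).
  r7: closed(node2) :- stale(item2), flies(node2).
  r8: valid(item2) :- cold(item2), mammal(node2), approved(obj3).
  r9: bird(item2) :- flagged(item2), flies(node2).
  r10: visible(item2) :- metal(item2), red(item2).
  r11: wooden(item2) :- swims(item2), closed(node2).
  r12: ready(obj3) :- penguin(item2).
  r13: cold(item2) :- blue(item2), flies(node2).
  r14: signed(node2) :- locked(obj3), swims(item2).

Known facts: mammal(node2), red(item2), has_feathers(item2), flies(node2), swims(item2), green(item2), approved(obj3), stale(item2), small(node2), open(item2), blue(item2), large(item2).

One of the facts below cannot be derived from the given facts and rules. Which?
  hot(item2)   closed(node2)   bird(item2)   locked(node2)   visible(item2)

bird(item2)

Round 1: r6 [ready(obj3) :- green(item2), open(item2), mammal(node2).]; r7 [closed(node2) :- stale(item2), flies(node2).]; r13 [cold(item2) :- blue(item2), flies(node2).]. Adds ready(obj3), closed(node2), cold(item2).
Round 2: r1 [hot(item2) :- ready(obj3), swims(item2).]; r2 [active(obj3) :- closed(node2).]; r8 [valid(item2) :- cold(item2), mammal(node2), approved(obj3).]; r11 [wooden(item2) :- swims(item2), closed(node2).]. Adds hot(item2), active(obj3), valid(item2), wooden(item2).
Round 3: r4 [locked(node2) :- has_feathers(item2), valid(item2).]; r5 [metal(item2) :- valid(item2).]. Adds locked(node2), metal(item2).
Round 4: r10 [visible(item2) :- metal(item2), red(item2).]. Adds visible(item2).
Round 5: r3 [locked(obj3) :- visible(item2), hot(item2).]. Adds locked(obj3).
Round 6: r14 [signed(node2) :- locked(obj3), swims(item2).]. Adds signed(node2).
Derived: locked(node2) (round 3), hot(item2) (round 2), visible(item2) (round 4), closed(node2) (round 1). bird(item2) never appears in any round.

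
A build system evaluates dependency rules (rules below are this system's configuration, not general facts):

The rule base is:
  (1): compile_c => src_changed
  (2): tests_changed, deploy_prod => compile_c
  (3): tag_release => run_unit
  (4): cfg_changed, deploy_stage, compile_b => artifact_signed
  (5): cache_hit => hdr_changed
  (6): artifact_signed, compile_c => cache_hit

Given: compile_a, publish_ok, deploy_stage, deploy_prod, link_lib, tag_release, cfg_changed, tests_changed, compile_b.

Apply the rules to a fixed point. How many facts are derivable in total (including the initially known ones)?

Round 1: (2) [tests_changed, deploy_prod => compile_c]; (3) [tag_release => run_unit]; (4) [cfg_changed, deploy_stage, compile_b => artifact_signed]. New: compile_c, run_unit, artifact_signed.
Round 2: (1) [compile_c => src_changed]; (6) [artifact_signed, compile_c => cache_hit]. New: src_changed, cache_hit.
Round 3: (5) [cache_hit => hdr_changed]. New: hdr_changed.
Closure: {artifact_signed, cache_hit, cfg_changed, compile_a, compile_b, compile_c, deploy_prod, deploy_stage, hdr_changed, link_lib, publish_ok, run_unit, src_changed, tag_release, tests_changed} — 15 facts.

15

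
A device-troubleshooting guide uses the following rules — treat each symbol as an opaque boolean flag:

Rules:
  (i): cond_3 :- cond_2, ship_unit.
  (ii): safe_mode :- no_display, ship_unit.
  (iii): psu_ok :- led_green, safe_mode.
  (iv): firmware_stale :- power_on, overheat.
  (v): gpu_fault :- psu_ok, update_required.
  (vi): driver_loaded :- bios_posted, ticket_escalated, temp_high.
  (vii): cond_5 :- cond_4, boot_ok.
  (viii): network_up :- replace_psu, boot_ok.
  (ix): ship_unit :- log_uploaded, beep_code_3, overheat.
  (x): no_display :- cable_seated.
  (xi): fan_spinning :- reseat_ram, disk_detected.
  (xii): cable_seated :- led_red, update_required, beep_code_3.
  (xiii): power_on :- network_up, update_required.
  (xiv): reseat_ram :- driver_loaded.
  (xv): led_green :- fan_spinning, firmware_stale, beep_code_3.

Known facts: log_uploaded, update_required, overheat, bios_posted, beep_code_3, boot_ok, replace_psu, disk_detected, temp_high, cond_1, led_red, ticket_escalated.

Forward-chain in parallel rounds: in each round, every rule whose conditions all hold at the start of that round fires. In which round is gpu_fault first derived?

6

Round 1 fires (vi), (viii), (ix), (xii), giving driver_loaded, network_up, ship_unit, cable_seated.
Round 2 fires (x), (xiii), (xiv), giving no_display, power_on, reseat_ram.
Round 3 fires (ii), (iv), (xi), giving safe_mode, firmware_stale, fan_spinning.
Round 4 fires (xv), giving led_green.
Round 5 fires (iii), giving psu_ok.
Round 6 fires (v), giving gpu_fault.
gpu_fault first appears in round 6.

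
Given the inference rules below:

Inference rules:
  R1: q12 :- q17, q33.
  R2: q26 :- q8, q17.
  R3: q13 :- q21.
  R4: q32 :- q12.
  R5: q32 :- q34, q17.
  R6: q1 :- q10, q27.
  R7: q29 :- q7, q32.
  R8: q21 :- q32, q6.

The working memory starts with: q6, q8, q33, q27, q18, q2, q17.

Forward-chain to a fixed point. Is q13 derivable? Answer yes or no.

yes

Round 1: R1 [q12 :- q17, q33.]; R2 [q26 :- q8, q17.]. New: q12, q26.
Round 2: R4 [q32 :- q12.]. New: q32.
Round 3: R8 [q21 :- q32, q6.]. New: q21.
Round 4: R3 [q13 :- q21.]. New: q13.
q13 appears in round 4, so it is derivable.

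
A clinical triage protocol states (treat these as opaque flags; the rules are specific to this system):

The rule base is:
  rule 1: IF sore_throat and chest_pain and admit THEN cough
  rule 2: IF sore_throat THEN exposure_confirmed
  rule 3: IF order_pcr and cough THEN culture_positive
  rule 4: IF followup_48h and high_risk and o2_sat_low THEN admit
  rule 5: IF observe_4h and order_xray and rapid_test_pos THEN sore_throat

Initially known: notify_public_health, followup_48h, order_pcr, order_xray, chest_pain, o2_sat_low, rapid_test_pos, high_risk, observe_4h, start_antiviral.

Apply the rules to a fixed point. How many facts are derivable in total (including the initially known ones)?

Round 1: rule 4 [IF followup_48h and high_risk and o2_sat_low THEN admit]; rule 5 [IF observe_4h and order_xray and rapid_test_pos THEN sore_throat]. New: admit, sore_throat.
Round 2: rule 1 [IF sore_throat and chest_pain and admit THEN cough]; rule 2 [IF sore_throat THEN exposure_confirmed]. New: cough, exposure_confirmed.
Round 3: rule 3 [IF order_pcr and cough THEN culture_positive]. New: culture_positive.
Closure: {admit, chest_pain, cough, culture_positive, exposure_confirmed, followup_48h, high_risk, notify_public_health, o2_sat_low, observe_4h, order_pcr, order_xray, rapid_test_pos, sore_throat, start_antiviral} — 15 facts.

15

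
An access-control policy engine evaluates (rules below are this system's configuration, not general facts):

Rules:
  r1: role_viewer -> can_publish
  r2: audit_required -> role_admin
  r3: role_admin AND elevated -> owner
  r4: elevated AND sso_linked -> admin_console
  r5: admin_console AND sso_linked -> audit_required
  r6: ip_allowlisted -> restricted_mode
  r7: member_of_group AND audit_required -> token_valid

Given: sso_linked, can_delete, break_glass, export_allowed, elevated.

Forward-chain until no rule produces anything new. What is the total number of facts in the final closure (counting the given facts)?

Round 1: r4 [elevated AND sso_linked -> admin_console]. Adds admin_console.
Round 2: r5 [admin_console AND sso_linked -> audit_required]. Adds audit_required.
Round 3: r2 [audit_required -> role_admin]. Adds role_admin.
Round 4: r3 [role_admin AND elevated -> owner]. Adds owner.
Closure: {admin_console, audit_required, break_glass, can_delete, elevated, export_allowed, owner, role_admin, sso_linked} — 9 facts.

9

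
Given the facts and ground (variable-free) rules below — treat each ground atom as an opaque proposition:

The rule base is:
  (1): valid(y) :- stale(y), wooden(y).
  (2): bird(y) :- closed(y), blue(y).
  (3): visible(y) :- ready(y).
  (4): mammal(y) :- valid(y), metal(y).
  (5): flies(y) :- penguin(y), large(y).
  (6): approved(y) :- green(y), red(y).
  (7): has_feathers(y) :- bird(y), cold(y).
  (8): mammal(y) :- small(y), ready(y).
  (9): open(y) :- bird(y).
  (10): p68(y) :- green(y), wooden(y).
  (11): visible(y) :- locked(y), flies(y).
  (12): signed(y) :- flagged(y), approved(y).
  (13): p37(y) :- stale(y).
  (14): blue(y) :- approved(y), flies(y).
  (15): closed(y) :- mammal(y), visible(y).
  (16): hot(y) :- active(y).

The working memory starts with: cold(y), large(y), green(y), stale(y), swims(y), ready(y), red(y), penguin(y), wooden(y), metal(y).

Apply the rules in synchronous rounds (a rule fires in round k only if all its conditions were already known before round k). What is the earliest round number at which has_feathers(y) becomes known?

Round 1 — (1), (3), (5), (6), (10), (13), derive valid(y), visible(y), flies(y), approved(y), p68(y), p37(y).
Round 2 — (4), (14), derive mammal(y), blue(y).
Round 3 — (15), derive closed(y).
Round 4 — (2), derive bird(y).
Round 5 — (7), (9), derive has_feathers(y), open(y).
has_feathers(y) first appears in round 5.

5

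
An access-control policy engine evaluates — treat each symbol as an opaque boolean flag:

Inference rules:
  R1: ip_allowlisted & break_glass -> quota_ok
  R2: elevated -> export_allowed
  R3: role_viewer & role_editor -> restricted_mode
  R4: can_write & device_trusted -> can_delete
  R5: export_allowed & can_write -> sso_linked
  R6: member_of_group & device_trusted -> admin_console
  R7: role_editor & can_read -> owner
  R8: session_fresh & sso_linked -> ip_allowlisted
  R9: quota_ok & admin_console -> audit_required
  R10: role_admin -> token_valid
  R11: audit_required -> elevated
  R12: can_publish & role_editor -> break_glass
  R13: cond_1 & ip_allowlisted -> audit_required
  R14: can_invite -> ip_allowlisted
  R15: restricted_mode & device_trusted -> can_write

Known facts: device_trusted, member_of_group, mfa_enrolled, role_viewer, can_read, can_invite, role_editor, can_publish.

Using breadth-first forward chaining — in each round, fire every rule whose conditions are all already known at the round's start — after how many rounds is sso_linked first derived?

6

[1] R3 [role_viewer & role_editor -> restricted_mode]; R6 [member_of_group & device_trusted -> admin_console]; R7 [role_editor & can_read -> owner]; R12 [can_publish & role_editor -> break_glass]; R14 [can_invite -> ip_allowlisted]. ⇒ new: restricted_mode, admin_console, owner, break_glass, ip_allowlisted.
[2] R1 [ip_allowlisted & break_glass -> quota_ok]; R15 [restricted_mode & device_trusted -> can_write]. ⇒ new: quota_ok, can_write.
[3] R4 [can_write & device_trusted -> can_delete]; R9 [quota_ok & admin_console -> audit_required]. ⇒ new: can_delete, audit_required.
[4] R11 [audit_required -> elevated]. ⇒ new: elevated.
[5] R2 [elevated -> export_allowed]. ⇒ new: export_allowed.
[6] R5 [export_allowed & can_write -> sso_linked]. ⇒ new: sso_linked.
sso_linked first appears in round 6.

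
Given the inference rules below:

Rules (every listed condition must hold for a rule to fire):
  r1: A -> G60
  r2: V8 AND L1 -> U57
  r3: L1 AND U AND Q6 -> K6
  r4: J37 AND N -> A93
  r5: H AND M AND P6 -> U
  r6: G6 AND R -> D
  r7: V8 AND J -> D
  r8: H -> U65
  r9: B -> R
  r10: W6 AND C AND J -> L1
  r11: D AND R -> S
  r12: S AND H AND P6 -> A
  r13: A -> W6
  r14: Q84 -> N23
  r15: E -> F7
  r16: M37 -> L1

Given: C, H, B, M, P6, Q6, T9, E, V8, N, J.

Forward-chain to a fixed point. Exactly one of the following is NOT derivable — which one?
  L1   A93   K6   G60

[1] r5 [H AND M AND P6 -> U]; r7 [V8 AND J -> D]; r8 [H -> U65]; r9 [B -> R]; r15 [E -> F7]. ⇒ new: U, D, U65, R, F7.
[2] r11 [D AND R -> S]. ⇒ new: S.
[3] r12 [S AND H AND P6 -> A]. ⇒ new: A.
[4] r1 [A -> G60]; r13 [A -> W6]. ⇒ new: G60, W6.
[5] r10 [W6 AND C AND J -> L1]. ⇒ new: L1.
[6] r2 [V8 AND L1 -> U57]; r3 [L1 AND U AND Q6 -> K6]. ⇒ new: U57, K6.
Derived: G60 (round 4), K6 (round 6), L1 (round 5). A93 never appears in any round.

A93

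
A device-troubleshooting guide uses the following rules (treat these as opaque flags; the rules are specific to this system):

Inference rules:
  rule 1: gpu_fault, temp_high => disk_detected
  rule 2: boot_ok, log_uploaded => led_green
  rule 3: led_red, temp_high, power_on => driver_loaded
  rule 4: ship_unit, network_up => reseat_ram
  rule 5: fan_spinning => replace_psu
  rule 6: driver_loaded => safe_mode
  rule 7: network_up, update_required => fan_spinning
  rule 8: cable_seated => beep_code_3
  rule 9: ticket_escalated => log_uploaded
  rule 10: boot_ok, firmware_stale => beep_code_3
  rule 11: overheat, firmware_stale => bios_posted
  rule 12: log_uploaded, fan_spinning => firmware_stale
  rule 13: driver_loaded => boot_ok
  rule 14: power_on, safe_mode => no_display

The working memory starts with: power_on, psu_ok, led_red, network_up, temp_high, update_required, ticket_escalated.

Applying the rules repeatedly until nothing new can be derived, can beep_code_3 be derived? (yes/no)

yes

[1] rule 3 [led_red, temp_high, power_on => driver_loaded]; rule 7 [network_up, update_required => fan_spinning]; rule 9 [ticket_escalated => log_uploaded]. ⇒ new: driver_loaded, fan_spinning, log_uploaded.
[2] rule 5 [fan_spinning => replace_psu]; rule 6 [driver_loaded => safe_mode]; rule 12 [log_uploaded, fan_spinning => firmware_stale]; rule 13 [driver_loaded => boot_ok]. ⇒ new: replace_psu, safe_mode, firmware_stale, boot_ok.
[3] rule 2 [boot_ok, log_uploaded => led_green]; rule 10 [boot_ok, firmware_stale => beep_code_3]; rule 14 [power_on, safe_mode => no_display]. ⇒ new: led_green, beep_code_3, no_display.
beep_code_3 appears in round 3, so it is derivable.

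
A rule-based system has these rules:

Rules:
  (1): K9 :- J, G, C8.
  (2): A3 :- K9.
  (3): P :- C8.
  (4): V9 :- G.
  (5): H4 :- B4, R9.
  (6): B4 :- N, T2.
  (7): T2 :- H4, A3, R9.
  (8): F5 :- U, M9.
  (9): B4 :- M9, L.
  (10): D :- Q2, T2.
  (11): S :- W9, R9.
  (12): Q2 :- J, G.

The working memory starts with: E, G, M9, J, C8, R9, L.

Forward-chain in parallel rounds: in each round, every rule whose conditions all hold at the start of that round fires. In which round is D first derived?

Round 1: (1) [K9 :- J, G, C8.]; (3) [P :- C8.]; (4) [V9 :- G.]; (9) [B4 :- M9, L.]; (12) [Q2 :- J, G.]. New: K9, P, V9, B4, Q2.
Round 2: (2) [A3 :- K9.]; (5) [H4 :- B4, R9.]. New: A3, H4.
Round 3: (7) [T2 :- H4, A3, R9.]. New: T2.
Round 4: (10) [D :- Q2, T2.]. New: D.
D first appears in round 4.

4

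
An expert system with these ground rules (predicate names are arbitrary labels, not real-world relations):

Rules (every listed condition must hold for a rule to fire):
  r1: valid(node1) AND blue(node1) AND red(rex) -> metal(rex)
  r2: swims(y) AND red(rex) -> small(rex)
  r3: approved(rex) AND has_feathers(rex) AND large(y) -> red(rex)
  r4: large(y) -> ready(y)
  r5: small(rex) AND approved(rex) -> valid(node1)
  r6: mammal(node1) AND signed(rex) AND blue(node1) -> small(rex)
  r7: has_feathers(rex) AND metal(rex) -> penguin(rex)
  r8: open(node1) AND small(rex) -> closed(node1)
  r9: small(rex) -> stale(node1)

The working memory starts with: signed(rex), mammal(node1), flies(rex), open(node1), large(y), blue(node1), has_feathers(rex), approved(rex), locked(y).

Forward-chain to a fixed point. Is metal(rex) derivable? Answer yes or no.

yes

Round 1 fires r3, r4, r6, giving red(rex), ready(y), small(rex).
Round 2 fires r5, r8, r9, giving valid(node1), closed(node1), stale(node1).
Round 3 fires r1, giving metal(rex).
Round 4 fires r7, giving penguin(rex).
metal(rex) appears in round 3, so it is derivable.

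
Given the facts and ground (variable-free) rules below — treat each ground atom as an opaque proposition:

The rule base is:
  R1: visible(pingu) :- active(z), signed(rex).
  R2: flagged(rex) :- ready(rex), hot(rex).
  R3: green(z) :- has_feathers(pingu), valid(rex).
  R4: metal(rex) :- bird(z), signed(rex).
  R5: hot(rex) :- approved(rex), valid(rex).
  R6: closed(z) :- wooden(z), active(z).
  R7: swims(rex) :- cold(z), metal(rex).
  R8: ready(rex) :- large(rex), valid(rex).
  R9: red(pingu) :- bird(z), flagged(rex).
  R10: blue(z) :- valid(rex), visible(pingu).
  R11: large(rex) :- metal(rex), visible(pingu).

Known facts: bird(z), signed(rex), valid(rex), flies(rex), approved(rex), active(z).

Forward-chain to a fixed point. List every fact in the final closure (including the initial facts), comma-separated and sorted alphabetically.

Round 1 fires R1, R4, R5, giving visible(pingu), metal(rex), hot(rex).
Round 2 fires R10, R11, giving blue(z), large(rex).
Round 3 fires R8, giving ready(rex).
Round 4 fires R2, giving flagged(rex).
Round 5 fires R9, giving red(pingu).

active(z), approved(rex), bird(z), blue(z), flagged(rex), flies(rex), hot(rex), large(rex), metal(rex), ready(rex), red(pingu), signed(rex), valid(rex), visible(pingu)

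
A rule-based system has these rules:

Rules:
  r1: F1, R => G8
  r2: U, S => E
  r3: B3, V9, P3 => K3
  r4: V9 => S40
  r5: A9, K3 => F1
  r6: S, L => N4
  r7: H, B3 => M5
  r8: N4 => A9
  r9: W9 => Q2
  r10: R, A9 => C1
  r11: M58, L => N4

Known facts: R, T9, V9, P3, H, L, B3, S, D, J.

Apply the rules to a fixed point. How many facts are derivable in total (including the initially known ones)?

18

Round 1: r3 [B3, V9, P3 => K3]; r4 [V9 => S40]; r6 [S, L => N4]; r7 [H, B3 => M5]. Adds K3, S40, N4, M5.
Round 2: r8 [N4 => A9]. Adds A9.
Round 3: r5 [A9, K3 => F1]; r10 [R, A9 => C1]. Adds F1, C1.
Round 4: r1 [F1, R => G8]. Adds G8.
Closure: {A9, B3, C1, D, F1, G8, H, J, K3, L, M5, N4, P3, R, S, S40, T9, V9} — 18 facts.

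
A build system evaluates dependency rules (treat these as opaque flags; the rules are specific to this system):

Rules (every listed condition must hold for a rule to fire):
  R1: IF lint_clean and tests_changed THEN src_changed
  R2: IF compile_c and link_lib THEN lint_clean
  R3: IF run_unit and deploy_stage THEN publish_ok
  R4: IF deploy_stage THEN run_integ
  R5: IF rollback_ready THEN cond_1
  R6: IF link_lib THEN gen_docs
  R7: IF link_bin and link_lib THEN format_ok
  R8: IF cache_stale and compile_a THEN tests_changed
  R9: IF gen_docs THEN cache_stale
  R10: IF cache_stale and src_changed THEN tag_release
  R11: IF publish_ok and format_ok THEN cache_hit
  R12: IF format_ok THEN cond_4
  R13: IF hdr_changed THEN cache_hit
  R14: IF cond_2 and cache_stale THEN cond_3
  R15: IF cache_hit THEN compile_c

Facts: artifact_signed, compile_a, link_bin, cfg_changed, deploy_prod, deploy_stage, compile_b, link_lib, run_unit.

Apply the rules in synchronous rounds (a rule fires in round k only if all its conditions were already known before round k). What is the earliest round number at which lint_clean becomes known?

4

Round 1 — R3, R4, R6, R7, derive publish_ok, run_integ, gen_docs, format_ok.
Round 2 — R9, R11, R12, derive cache_stale, cache_hit, cond_4.
Round 3 — R8, R15, derive tests_changed, compile_c.
Round 4 — R2, derive lint_clean.
lint_clean first appears in round 4.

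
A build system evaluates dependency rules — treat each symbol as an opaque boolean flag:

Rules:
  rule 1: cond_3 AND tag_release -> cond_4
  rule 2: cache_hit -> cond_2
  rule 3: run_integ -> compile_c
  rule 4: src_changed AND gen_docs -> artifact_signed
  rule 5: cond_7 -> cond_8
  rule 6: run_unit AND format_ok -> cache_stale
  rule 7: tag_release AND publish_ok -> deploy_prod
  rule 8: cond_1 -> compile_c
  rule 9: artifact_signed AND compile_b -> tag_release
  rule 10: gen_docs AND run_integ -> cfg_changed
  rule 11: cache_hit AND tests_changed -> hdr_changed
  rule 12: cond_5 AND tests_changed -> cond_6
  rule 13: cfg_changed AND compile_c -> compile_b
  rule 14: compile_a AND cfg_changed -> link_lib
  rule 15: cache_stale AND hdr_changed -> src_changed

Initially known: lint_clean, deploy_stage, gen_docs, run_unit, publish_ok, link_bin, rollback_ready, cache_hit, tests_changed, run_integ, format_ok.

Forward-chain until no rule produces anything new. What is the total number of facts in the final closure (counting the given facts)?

Round 1 — rule 2, rule 3, rule 6, rule 10, rule 11, derive cond_2, compile_c, cache_stale, cfg_changed, hdr_changed.
Round 2 — rule 13, rule 15, derive compile_b, src_changed.
Round 3 — rule 4, derive artifact_signed.
Round 4 — rule 9, derive tag_release.
Round 5 — rule 7, derive deploy_prod.
Closure: {artifact_signed, cache_hit, cache_stale, cfg_changed, compile_b, compile_c, cond_2, deploy_prod, deploy_stage, format_ok, gen_docs, hdr_changed, link_bin, lint_clean, publish_ok, rollback_ready, run_integ, run_unit, src_changed, tag_release, tests_changed} — 21 facts.

21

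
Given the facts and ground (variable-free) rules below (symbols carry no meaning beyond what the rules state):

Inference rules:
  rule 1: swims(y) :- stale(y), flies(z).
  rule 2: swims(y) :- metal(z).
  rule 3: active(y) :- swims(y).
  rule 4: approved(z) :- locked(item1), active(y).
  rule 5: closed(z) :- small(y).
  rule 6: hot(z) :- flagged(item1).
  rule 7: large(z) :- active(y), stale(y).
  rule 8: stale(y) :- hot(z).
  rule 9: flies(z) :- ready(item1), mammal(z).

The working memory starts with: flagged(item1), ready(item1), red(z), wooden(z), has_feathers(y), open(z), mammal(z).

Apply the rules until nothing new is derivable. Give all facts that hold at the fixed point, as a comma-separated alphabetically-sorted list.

active(y), flagged(item1), flies(z), has_feathers(y), hot(z), large(z), mammal(z), open(z), ready(item1), red(z), stale(y), swims(y), wooden(z)

[1] rule 6 [hot(z) :- flagged(item1).]; rule 9 [flies(z) :- ready(item1), mammal(z).]. ⇒ new: hot(z), flies(z).
[2] rule 8 [stale(y) :- hot(z).]. ⇒ new: stale(y).
[3] rule 1 [swims(y) :- stale(y), flies(z).]. ⇒ new: swims(y).
[4] rule 3 [active(y) :- swims(y).]. ⇒ new: active(y).
[5] rule 7 [large(z) :- active(y), stale(y).]. ⇒ new: large(z).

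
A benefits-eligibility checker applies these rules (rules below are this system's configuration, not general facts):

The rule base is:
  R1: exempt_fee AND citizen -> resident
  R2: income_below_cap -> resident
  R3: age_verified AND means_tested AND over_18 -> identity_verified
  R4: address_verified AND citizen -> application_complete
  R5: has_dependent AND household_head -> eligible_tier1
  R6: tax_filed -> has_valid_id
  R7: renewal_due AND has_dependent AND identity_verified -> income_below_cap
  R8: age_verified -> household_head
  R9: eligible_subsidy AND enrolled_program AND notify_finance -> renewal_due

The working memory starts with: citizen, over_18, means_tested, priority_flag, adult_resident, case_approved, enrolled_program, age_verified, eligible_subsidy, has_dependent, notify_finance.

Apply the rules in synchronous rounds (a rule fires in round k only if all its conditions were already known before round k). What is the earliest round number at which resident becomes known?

Round 1: R3 [age_verified AND means_tested AND over_18 -> identity_verified]; R8 [age_verified -> household_head]; R9 [eligible_subsidy AND enrolled_program AND notify_finance -> renewal_due]. Adds identity_verified, household_head, renewal_due.
Round 2: R5 [has_dependent AND household_head -> eligible_tier1]; R7 [renewal_due AND has_dependent AND identity_verified -> income_below_cap]. Adds eligible_tier1, income_below_cap.
Round 3: R2 [income_below_cap -> resident]. Adds resident.
resident first appears in round 3.

3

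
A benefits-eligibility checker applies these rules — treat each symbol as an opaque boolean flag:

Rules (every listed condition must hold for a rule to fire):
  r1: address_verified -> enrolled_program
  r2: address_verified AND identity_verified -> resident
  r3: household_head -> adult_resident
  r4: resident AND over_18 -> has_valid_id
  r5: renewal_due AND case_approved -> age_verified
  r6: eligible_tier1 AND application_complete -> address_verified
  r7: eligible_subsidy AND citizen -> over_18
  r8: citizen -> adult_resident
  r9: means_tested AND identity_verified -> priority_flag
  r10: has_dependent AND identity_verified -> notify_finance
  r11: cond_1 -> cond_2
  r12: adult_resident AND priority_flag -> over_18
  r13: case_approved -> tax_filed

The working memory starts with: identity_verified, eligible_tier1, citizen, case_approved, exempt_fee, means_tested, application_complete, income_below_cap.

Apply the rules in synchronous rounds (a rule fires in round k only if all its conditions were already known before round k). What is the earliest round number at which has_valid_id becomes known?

3

[1] r6 [eligible_tier1 AND application_complete -> address_verified]; r8 [citizen -> adult_resident]; r9 [means_tested AND identity_verified -> priority_flag]; r13 [case_approved -> tax_filed]. ⇒ new: address_verified, adult_resident, priority_flag, tax_filed.
[2] r1 [address_verified -> enrolled_program]; r2 [address_verified AND identity_verified -> resident]; r12 [adult_resident AND priority_flag -> over_18]. ⇒ new: enrolled_program, resident, over_18.
[3] r4 [resident AND over_18 -> has_valid_id]. ⇒ new: has_valid_id.
has_valid_id first appears in round 3.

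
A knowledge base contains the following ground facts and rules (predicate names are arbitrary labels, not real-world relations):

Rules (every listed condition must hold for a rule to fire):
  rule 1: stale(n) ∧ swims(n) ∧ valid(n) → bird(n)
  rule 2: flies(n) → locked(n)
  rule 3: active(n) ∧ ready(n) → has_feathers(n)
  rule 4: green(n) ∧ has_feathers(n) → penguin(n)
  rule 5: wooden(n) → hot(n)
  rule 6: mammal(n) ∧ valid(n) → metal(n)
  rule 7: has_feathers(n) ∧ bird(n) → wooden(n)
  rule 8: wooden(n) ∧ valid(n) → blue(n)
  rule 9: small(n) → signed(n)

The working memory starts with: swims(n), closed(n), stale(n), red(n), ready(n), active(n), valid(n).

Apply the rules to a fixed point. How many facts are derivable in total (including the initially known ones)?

Round 1: rule 1 [stale(n) ∧ swims(n) ∧ valid(n) → bird(n)]; rule 3 [active(n) ∧ ready(n) → has_feathers(n)]. Adds bird(n), has_feathers(n).
Round 2: rule 7 [has_feathers(n) ∧ bird(n) → wooden(n)]. Adds wooden(n).
Round 3: rule 5 [wooden(n) → hot(n)]; rule 8 [wooden(n) ∧ valid(n) → blue(n)]. Adds hot(n), blue(n).
Closure: {active(n), bird(n), blue(n), closed(n), has_feathers(n), hot(n), ready(n), red(n), stale(n), swims(n), valid(n), wooden(n)} — 12 facts.

12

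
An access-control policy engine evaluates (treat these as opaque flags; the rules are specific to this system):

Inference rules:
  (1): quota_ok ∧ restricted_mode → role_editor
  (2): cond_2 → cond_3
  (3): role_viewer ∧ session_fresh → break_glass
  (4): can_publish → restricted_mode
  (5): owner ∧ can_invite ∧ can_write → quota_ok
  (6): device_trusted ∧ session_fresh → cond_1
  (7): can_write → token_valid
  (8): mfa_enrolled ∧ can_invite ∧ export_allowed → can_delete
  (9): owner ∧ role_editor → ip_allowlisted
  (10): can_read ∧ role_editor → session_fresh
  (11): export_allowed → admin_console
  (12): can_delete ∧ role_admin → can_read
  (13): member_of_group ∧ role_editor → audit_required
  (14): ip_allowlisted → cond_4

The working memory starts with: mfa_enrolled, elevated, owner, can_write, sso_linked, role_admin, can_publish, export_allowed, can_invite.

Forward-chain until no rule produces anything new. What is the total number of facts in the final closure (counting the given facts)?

19

Round 1: (4) [can_publish → restricted_mode]; (5) [owner ∧ can_invite ∧ can_write → quota_ok]; (7) [can_write → token_valid]; (8) [mfa_enrolled ∧ can_invite ∧ export_allowed → can_delete]; (11) [export_allowed → admin_console]. New: restricted_mode, quota_ok, token_valid, can_delete, admin_console.
Round 2: (1) [quota_ok ∧ restricted_mode → role_editor]; (12) [can_delete ∧ role_admin → can_read]. New: role_editor, can_read.
Round 3: (9) [owner ∧ role_editor → ip_allowlisted]; (10) [can_read ∧ role_editor → session_fresh]. New: ip_allowlisted, session_fresh.
Round 4: (14) [ip_allowlisted → cond_4]. New: cond_4.
Closure: {admin_console, can_delete, can_invite, can_publish, can_read, can_write, cond_4, elevated, export_allowed, ip_allowlisted, mfa_enrolled, owner, quota_ok, restricted_mode, role_admin, role_editor, session_fresh, sso_linked, token_valid} — 19 facts.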